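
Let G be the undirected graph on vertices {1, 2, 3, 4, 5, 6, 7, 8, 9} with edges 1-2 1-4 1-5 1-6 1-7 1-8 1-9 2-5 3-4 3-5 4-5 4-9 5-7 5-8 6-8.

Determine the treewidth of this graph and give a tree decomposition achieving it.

Treewidth 2.
One such decomposition:
Bags: B1 = {1, 4, 5}  B2 = {1, 2, 5}  B3 = {1, 4, 9}  B4 = {1, 5, 8}  B5 = {3, 4, 5}  B6 = {1, 5, 7}  B7 = {1, 6, 8}
Tree: B1–B2, B1–B3, B1–B4, B1–B5, B4–B6, B4–B7

The largest bag has 3 vertices, giving width 2; this decomposition certifies tw(G) ≤ 2. Conversely, {1, 4, 9} is a clique of size 3, and the vertices of any clique must share a bag in every tree decomposition; so some bag has ≥ 3 vertices and tw(G) ≥ 2. Combining the bounds, tw(G) = 2.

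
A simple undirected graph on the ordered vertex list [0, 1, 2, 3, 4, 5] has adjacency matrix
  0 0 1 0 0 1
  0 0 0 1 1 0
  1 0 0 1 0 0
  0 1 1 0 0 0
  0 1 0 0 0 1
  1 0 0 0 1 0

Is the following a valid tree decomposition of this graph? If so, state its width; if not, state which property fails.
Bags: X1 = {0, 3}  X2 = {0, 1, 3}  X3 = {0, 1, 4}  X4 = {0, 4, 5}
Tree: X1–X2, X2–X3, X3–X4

A tree decomposition must satisfy three properties: every vertex lies in some bag; for every edge, both endpoints lie together in some bag; and for every vertex, the bags containing it form a connected subtree. Here vertex 2 appears in no bag, so the decomposition is invalid.

No — vertex 2 appears in no bag.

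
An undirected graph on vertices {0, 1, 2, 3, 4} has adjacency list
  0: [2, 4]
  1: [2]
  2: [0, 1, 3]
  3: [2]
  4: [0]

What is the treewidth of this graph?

1

A width-1 tree decomposition is:
Bags: B1 = {1, 2}  B2 = {0, 2}  B3 = {0, 4}  B4 = {2, 3}
Tree: B1–B2, B2–B3, B2–B4
Each bag holds 2 vertices, so the decomposition has width 1, which upper-bounds the treewidth. Since G has at least one edge (e.g. 2–1), it is not an edgeless graph, so tw(G) ≥ 1. The upper and lower bounds meet at 1, so that is the treewidth.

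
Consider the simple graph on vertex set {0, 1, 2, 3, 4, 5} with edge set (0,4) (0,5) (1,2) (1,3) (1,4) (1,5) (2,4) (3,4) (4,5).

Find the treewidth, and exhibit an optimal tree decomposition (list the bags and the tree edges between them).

Each bag holds 3 vertices, so the decomposition has width 2, which upper-bounds the treewidth. On the other hand G contains the 3-clique {0, 4, 5}. A clique must lie in a single bag of any decomposition, so no decomposition can have width below 2. The upper and lower bounds meet at 2, so that is the treewidth.

Treewidth 2.
One such decomposition:
Bags: B1 = {1, 2, 4}  B2 = {1, 4, 5}  B3 = {0, 4, 5}  B4 = {1, 3, 4}
Tree: B1–B2, B2–B3, B2–B4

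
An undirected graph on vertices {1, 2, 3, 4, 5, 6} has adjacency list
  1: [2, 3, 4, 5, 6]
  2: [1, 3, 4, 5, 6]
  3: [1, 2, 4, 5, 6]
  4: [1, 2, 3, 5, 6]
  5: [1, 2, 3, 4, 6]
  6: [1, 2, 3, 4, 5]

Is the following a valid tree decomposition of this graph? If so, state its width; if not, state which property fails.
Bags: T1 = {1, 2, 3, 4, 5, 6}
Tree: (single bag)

Yes; width 5.

Checking the three conditions: (i) the bags cover all of {1, 2, 3, 4, 5, 6}; (ii) for each edge, some bag contains both endpoints; (iii) the bags containing any fixed vertex form a subtree. All hold, so the decomposition is valid with width 6 − 1 = 5.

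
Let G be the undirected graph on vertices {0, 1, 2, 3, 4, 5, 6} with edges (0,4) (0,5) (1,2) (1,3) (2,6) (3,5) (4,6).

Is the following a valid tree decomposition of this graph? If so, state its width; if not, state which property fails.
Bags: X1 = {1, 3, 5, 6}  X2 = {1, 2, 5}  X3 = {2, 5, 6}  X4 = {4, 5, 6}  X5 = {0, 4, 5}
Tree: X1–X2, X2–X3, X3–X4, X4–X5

A tree decomposition must satisfy three properties: every vertex lies in some bag; for every edge, both endpoints lie together in some bag; and for every vertex, the bags containing it form a connected subtree. Here bags containing vertex 6 are not connected in the tree, so the decomposition is invalid.

No — bags containing vertex 6 are not connected in the tree.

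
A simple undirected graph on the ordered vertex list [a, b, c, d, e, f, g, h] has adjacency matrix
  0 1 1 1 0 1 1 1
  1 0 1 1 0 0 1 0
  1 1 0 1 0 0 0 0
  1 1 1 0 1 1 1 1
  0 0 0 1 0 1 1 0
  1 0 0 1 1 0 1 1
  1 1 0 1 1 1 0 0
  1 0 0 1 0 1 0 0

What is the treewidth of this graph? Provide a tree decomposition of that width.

Treewidth 3.
Bags: B1 = {a, b, d, g}  B2 = {a, d, f, g}  B3 = {d, e, f, g}  B4 = {a, d, f, h}  B5 = {a, b, c, d}
Tree: B1–B2, B2–B3, B2–B4, B1–B5

The largest bag has 4 vertices, giving width 3; this decomposition certifies tw(G) ≤ 3. Conversely, {d, e, f, g} is a clique of size 4, and the vertices of any clique must share a bag in every tree decomposition; so some bag has ≥ 4 vertices and tw(G) ≥ 3. Therefore the treewidth is 3.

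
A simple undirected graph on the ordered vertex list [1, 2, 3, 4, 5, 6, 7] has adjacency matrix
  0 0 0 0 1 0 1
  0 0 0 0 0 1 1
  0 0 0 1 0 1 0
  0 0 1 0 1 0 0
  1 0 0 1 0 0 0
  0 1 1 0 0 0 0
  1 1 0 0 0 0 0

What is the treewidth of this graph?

A width-2 tree decomposition is:
Bags: B1 = {1, 4, 5}  B2 = {1, 4, 7}  B3 = {2, 4, 7}  B4 = {2, 4, 6}  B5 = {3, 4, 6}
Tree: B1–B2, B2–B3, B3–B4, B4–B5
Every bag has size at most 3, so the width is 3 − 1 = 2 and tw(G) ≤ 2. Since 4–5–1–7–2–6–3–4 is a cycle in G, G is not acyclic. Forests are exactly the graphs of treewidth ≤ 1, so tw(G) ≥ 2. The upper and lower bounds meet at 2, so that is the treewidth.

2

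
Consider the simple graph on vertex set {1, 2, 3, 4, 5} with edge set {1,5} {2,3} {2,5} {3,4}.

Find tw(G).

A width-1 tree decomposition is:
Bags: B1 = {3, 4}  B2 = {2, 3}  B3 = {2, 5}  B4 = {1, 5}
Tree: B1–B2, B2–B3, B3–B4
Every bag has size at most 2, so the width is 2 − 1 = 1 and tw(G) ≤ 1. G has an edge, so its treewidth is at least 1. Combining the bounds, tw(G) = 1.

1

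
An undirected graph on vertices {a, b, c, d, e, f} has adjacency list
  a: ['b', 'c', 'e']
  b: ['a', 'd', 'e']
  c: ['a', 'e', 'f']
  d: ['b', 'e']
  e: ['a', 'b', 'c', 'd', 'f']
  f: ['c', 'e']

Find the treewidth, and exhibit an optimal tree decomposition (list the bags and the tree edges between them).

Treewidth 2.
One such decomposition:
Bags: B1 = {a, c, e}  B2 = {a, b, e}  B3 = {b, d, e}  B4 = {c, e, f}
Tree: B1–B2, B2–B3, B1–B4

Each bag holds 3 vertices, so the decomposition has width 2, which upper-bounds the treewidth. For the lower bound, the 3 vertices {a, c, e} are pairwise adjacent, and any tree decomposition puts a clique entirely inside one bag — forcing width ≥ 2. Therefore the treewidth is 2.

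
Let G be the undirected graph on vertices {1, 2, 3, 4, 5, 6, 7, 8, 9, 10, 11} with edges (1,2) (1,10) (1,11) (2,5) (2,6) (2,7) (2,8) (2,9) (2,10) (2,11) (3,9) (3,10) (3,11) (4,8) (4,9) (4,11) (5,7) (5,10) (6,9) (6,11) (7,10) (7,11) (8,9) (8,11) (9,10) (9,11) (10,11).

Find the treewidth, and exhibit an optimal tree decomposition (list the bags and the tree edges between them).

The largest bag has 4 vertices, giving width 3; this decomposition certifies tw(G) ≤ 3. On the other hand G contains the 4-clique {1, 2, 10, 11}. A clique must lie in a single bag of any decomposition, so no decomposition can have width below 3. The upper and lower bounds meet at 3, so that is the treewidth.

Treewidth 3.
Bags: B1 = {2, 9, 10, 11}  B2 = {2, 7, 10, 11}  B3 = {3, 9, 10, 11}  B4 = {2, 8, 9, 11}  B5 = {4, 8, 9, 11}  B6 = {2, 6, 9, 11}  B7 = {2, 5, 7, 10}  B8 = {1, 2, 10, 11}
Tree: B1–B2, B1–B3, B1–B4, B4–B5, B4–B6, B2–B7, B1–B8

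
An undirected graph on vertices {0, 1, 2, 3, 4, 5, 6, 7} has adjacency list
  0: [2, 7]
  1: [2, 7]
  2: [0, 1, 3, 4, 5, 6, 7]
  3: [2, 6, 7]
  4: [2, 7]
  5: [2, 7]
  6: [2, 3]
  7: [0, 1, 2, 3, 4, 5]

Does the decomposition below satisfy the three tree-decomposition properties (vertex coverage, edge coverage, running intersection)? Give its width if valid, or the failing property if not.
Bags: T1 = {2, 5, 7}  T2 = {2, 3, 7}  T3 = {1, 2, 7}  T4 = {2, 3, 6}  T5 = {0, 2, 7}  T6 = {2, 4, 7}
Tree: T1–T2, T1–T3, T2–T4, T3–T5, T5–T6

Yes; width 2.

Checking the three conditions: (i) the bags cover all of {0, 1, 2, 3, 4, 5, 6, 7}; (ii) for each edge, some bag contains both endpoints; (iii) the bags containing any fixed vertex form a subtree. All hold, so the decomposition is valid with width 3 − 1 = 2.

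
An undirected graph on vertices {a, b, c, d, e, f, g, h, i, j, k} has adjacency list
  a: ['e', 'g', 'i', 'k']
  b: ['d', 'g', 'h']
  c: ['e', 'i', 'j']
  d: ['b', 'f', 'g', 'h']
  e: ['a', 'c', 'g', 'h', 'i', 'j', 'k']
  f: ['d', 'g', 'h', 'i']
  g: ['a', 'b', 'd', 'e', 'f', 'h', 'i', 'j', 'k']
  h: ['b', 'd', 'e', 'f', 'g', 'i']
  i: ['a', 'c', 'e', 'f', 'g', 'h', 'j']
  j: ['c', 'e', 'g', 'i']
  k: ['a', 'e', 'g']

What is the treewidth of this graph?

3

A width-3 tree decomposition is:
Bags: B1 = {a, e, g, i}  B2 = {e, g, h, i}  B3 = {a, e, g, k}  B4 = {e, g, i, j}  B5 = {c, e, i, j}  B6 = {f, g, h, i}  B7 = {d, f, g, h}  B8 = {b, d, g, h}
Tree: B1–B2, B1–B3, B1–B4, B4–B5, B2–B6, B6–B7, B7–B8
Each bag holds 4 vertices, so the decomposition has width 3, which upper-bounds the treewidth. On the other hand G contains the 4-clique {e, g, i, j}. A clique must lie in a single bag of any decomposition, so no decomposition can have width below 3. The upper and lower bounds meet at 3, so that is the treewidth.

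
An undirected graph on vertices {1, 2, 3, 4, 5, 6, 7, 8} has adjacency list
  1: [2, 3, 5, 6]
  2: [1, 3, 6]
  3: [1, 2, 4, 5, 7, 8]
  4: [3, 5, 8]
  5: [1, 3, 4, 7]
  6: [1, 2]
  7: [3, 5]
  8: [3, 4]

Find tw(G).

2

A width-2 tree decomposition is:
Bags: B1 = {1, 2, 3}  B2 = {1, 3, 5}  B3 = {1, 2, 6}  B4 = {3, 4, 5}  B5 = {3, 4, 8}  B6 = {3, 5, 7}
Tree: B1–B2, B1–B3, B2–B4, B4–B5, B4–B6
The largest bag has 3 vertices, giving width 2; this decomposition certifies tw(G) ≤ 2. On the other hand G contains the 3-clique {3, 4, 8}. A clique must lie in a single bag of any decomposition, so no decomposition can have width below 2. The upper and lower bounds meet at 2, so that is the treewidth.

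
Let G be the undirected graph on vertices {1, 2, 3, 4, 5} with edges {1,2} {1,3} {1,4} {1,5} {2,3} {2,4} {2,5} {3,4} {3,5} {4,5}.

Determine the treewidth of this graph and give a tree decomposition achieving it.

Treewidth 4.
One optimal decomposition is:
Bags: B1 = {1, 2, 3, 4, 5}
Tree: (single bag)

A single bag containing all 5 vertices is trivially a valid decomposition of width 4. For the lower bound, the 5 vertices {1, 2, 3, 4, 5} are pairwise adjacent, and any tree decomposition puts a clique entirely inside one bag — forcing width ≥ 4. The upper and lower bounds meet at 4, so that is the treewidth.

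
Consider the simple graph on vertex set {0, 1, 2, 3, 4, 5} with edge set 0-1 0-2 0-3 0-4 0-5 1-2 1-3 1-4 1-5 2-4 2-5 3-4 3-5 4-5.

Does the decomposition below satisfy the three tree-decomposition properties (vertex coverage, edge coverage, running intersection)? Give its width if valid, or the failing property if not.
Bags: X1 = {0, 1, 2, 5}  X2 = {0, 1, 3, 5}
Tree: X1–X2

No — vertex 4 appears in no bag.

A tree decomposition must satisfy three properties: every vertex lies in some bag; for every edge, both endpoints lie together in some bag; and for every vertex, the bags containing it form a connected subtree. Here vertex 4 appears in no bag, so the decomposition is invalid.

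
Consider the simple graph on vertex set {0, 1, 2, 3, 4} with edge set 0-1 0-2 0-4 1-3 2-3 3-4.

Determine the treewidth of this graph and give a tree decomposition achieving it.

The largest bag has 3 vertices, giving width 2; this decomposition certifies tw(G) ≤ 2. The edges 3–2–0–4–3 form a cycle, so G is not a tree and its treewidth is at least 2. Combining the bounds, tw(G) = 2.

Treewidth 2.
Bags: B1 = {0, 2, 3}  B2 = {0, 3, 4}  B3 = {0, 1, 3}
Tree: B1–B2, B2–B3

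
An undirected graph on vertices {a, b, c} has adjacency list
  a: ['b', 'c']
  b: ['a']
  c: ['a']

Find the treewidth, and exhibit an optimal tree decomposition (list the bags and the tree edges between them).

Treewidth 1.
One such decomposition:
Bags: B1 = {a, c}  B2 = {a, b}
Tree: B1–B2

Every bag has size at most 2, so the width is 2 − 1 = 1 and tw(G) ≤ 1. Any graph with an edge has treewidth ≥ 1, and G has the edge c–a. Hence tw(G) = 1 exactly.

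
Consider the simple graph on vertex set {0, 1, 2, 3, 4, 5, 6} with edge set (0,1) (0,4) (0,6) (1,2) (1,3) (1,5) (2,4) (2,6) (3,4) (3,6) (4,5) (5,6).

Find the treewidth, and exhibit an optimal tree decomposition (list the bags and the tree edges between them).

Treewidth 3.
Bags: B1 = {1, 3, 4, 6}  B2 = {0, 1, 4, 6}  B3 = {1, 4, 5, 6}  B4 = {1, 2, 4, 6}
Tree: B1–B2, B2–B3, B3–B4

Each bag holds 4 vertices, so the decomposition has width 3, which upper-bounds the treewidth. For the lower bound: the 4 vertex sets {3,6}, {0,1}, {4}, {5} are disjoint, each induces a connected subgraph, and every pair is joined by at least one edge of G. Contracting each set to a single vertex therefore yields K_{4} as a minor, and since treewidth is minor-monotone, tw(G) ≥ tw(K_{4}) = 3. The upper and lower bounds meet at 3, so that is the treewidth.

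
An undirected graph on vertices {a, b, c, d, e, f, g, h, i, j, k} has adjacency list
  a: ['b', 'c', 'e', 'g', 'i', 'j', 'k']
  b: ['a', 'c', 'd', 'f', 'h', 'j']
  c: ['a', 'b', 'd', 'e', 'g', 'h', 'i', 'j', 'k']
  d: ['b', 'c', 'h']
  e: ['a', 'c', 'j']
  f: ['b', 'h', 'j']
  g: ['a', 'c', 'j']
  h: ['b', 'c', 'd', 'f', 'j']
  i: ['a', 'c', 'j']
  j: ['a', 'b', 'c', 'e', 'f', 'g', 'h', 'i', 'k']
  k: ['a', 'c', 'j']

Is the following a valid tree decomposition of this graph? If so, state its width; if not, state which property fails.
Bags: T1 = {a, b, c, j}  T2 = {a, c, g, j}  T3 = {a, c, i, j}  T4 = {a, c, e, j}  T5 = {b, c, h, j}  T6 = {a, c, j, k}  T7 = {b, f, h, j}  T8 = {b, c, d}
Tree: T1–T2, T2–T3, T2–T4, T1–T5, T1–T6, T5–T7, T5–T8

A tree decomposition must satisfy three properties: every vertex lies in some bag; for every edge, both endpoints lie together in some bag; and for every vertex, the bags containing it form a connected subtree. Here edge (h,d) lies in no bag, so the decomposition is invalid.

No — edge (h,d) lies in no bag.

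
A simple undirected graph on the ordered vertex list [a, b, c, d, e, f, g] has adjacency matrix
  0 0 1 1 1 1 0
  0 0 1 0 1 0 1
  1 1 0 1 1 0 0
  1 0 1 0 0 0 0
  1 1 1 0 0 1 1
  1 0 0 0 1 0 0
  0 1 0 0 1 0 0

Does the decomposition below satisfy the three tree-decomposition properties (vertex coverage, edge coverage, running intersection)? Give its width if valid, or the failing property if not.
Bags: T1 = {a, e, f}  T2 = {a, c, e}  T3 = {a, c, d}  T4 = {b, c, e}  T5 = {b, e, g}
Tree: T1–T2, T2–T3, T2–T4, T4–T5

Checking the three conditions: (i) the bags cover all of {a, b, c, d, e, f, g}; (ii) for each edge, some bag contains both endpoints; (iii) the bags containing any fixed vertex form a subtree. All hold, so the decomposition is valid with width 3 − 1 = 2.

Yes; width 2.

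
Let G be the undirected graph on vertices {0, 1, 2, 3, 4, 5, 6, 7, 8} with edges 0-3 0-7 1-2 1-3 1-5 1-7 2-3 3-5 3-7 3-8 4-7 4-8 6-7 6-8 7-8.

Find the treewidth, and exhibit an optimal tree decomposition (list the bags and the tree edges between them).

Treewidth 2.
One such decomposition:
Bags: B1 = {3, 7, 8}  B2 = {4, 7, 8}  B3 = {6, 7, 8}  B4 = {1, 3, 7}  B5 = {0, 3, 7}  B6 = {1, 3, 5}  B7 = {1, 2, 3}
Tree: B1–B2, B2–B3, B1–B4, B1–B5, B4–B6, B4–B7

Every bag has size at most 3, so the width is 3 − 1 = 2 and tw(G) ≤ 2. For the lower bound, the 3 vertices {0, 3, 7} are pairwise adjacent, and any tree decomposition puts a clique entirely inside one bag — forcing width ≥ 2. Combining the bounds, tw(G) = 2.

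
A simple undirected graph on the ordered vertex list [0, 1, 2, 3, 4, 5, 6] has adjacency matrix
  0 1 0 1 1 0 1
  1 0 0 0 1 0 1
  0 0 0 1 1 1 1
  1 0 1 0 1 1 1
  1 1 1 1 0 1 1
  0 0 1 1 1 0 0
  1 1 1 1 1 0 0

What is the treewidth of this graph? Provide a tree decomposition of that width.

Each bag holds 4 vertices, so the decomposition has width 3, which upper-bounds the treewidth. For the lower bound, the 4 vertices {0, 1, 4, 6} are pairwise adjacent, and any tree decomposition puts a clique entirely inside one bag — forcing width ≥ 3. Therefore the treewidth is 3.

Treewidth 3.
One optimal decomposition is:
Bags: B1 = {2, 3, 4, 6}  B2 = {0, 3, 4, 6}  B3 = {0, 1, 4, 6}  B4 = {2, 3, 4, 5}
Tree: B1–B2, B2–B3, B1–B4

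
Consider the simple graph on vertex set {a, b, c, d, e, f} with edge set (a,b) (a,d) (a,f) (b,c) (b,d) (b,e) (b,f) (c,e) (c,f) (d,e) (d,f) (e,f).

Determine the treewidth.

3

A width-3 tree decomposition is:
Bags: B1 = {a, b, d, f}  B2 = {b, d, e, f}  B3 = {b, c, e, f}
Tree: B1–B2, B2–B3
Each bag holds 4 vertices, so the decomposition has width 3, which upper-bounds the treewidth. Conversely, {b, d, e, f} is a clique of size 4, and the vertices of any clique must share a bag in every tree decomposition; so some bag has ≥ 4 vertices and tw(G) ≥ 3. The upper and lower bounds meet at 3, so that is the treewidth.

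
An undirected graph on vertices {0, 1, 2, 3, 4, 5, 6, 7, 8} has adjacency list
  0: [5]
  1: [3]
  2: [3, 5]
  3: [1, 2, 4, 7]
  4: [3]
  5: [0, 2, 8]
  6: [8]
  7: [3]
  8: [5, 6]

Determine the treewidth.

1

A width-1 tree decomposition is:
Bags: B1 = {2, 3}  B2 = {2, 5}  B3 = {5, 8}  B4 = {3, 7}  B5 = {3, 4}  B6 = {0, 5}  B7 = {1, 3}  B8 = {6, 8}
Tree: B1–B2, B2–B3, B1–B4, B4–B5, B2–B6, B1–B7, B3–B8
Every bag has size at most 2, so the width is 2 − 1 = 1 and tw(G) ≤ 1. Any graph with an edge has treewidth ≥ 1, and G has the edge 2–3. Hence tw(G) = 1 exactly.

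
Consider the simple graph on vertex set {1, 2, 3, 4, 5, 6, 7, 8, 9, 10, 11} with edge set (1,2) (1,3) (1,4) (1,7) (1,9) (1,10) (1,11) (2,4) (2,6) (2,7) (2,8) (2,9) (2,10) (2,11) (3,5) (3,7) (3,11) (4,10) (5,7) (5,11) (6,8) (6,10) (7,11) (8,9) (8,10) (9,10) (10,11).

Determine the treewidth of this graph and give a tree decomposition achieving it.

Every bag has size at most 4, so the width is 4 − 1 = 3 and tw(G) ≤ 3. On the other hand G contains the 4-clique {2, 8, 9, 10}. A clique must lie in a single bag of any decomposition, so no decomposition can have width below 3. The upper and lower bounds meet at 3, so that is the treewidth.

Treewidth 3.
One optimal decomposition is:
Bags: B1 = {1, 2, 9, 10}  B2 = {1, 2, 4, 10}  B3 = {2, 8, 9, 10}  B4 = {1, 2, 10, 11}  B5 = {1, 2, 7, 11}  B6 = {2, 6, 8, 10}  B7 = {1, 3, 7, 11}  B8 = {3, 5, 7, 11}
Tree: B1–B2, B1–B3, B1–B4, B4–B5, B3–B6, B5–B7, B7–B8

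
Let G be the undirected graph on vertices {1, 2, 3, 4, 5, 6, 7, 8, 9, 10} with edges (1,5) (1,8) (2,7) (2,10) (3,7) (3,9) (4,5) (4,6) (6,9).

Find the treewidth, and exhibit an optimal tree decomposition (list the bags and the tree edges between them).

Every bag has size at most 2, so the width is 2 − 1 = 1 and tw(G) ≤ 1. Since G has at least one edge (e.g. 8–1), it is not an edgeless graph, so tw(G) ≥ 1. Combining the bounds, tw(G) = 1.

Treewidth 1.
Bags: B1 = {1, 8}  B2 = {1, 5}  B3 = {4, 5}  B4 = {4, 6}  B5 = {6, 9}  B6 = {3, 9}  B7 = {3, 7}  B8 = {2, 7}  B9 = {2, 10}
Tree: B1–B2, B2–B3, B3–B4, B4–B5, B5–B6, B6–B7, B7–B8, B8–B9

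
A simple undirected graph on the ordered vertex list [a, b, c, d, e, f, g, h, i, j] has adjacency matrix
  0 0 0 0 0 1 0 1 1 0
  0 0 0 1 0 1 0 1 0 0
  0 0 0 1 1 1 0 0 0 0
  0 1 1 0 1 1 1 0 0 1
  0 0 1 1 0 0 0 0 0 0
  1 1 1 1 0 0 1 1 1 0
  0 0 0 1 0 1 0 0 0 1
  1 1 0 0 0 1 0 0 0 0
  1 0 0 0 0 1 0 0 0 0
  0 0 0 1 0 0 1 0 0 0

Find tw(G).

2

A width-2 tree decomposition is:
Bags: B1 = {c, d, f}  B2 = {d, f, g}  B3 = {b, d, f}  B4 = {b, f, h}  B5 = {d, g, j}  B6 = {a, f, h}  B7 = {c, d, e}  B8 = {a, f, i}
Tree: B1–B2, B1–B3, B3–B4, B2–B5, B4–B6, B1–B7, B6–B8
Every bag has size at most 3, so the width is 3 − 1 = 2 and tw(G) ≤ 2. For the lower bound, the 3 vertices {d, g, j} are pairwise adjacent, and any tree decomposition puts a clique entirely inside one bag — forcing width ≥ 2. Hence tw(G) = 2 exactly.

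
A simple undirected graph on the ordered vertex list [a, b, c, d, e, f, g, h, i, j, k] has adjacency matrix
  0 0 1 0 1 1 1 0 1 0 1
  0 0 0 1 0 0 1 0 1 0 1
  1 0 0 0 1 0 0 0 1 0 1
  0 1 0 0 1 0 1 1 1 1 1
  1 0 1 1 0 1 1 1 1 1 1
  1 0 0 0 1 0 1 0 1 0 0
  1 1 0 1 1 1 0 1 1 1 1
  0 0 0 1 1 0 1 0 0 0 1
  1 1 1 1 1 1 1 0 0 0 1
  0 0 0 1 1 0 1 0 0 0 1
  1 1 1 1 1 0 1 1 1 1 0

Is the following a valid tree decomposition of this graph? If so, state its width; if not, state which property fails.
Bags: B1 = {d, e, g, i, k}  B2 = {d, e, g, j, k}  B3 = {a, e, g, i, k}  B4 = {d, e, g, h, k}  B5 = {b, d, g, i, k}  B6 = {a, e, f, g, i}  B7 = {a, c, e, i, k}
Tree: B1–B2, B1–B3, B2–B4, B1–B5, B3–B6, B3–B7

Vertex coverage: the bags together contain {a, b, c, d, e, f, g, h, i, j, k}, the full vertex set. Edge coverage: each edge of G has both endpoints in at least one bag. Running intersection: for every vertex, the bags containing it form a connected subtree. All three properties hold, so this is a valid tree decomposition of width max|bag| − 1 = 4, and hence tw(G) ≤ 4.

Yes; width 4.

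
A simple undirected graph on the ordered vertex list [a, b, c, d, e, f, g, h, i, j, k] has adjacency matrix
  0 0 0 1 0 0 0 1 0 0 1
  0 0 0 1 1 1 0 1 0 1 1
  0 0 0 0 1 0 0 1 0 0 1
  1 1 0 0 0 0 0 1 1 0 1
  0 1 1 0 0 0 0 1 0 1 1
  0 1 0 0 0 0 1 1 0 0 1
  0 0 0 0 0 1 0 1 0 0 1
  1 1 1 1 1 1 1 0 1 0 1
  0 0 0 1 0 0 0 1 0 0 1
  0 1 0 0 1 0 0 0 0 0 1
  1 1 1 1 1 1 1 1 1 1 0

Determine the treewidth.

A width-3 tree decomposition is:
Bags: B1 = {b, f, h, k}  B2 = {b, e, h, k}  B3 = {f, g, h, k}  B4 = {b, e, j, k}  B5 = {b, d, h, k}  B6 = {a, d, h, k}  B7 = {c, e, h, k}  B8 = {d, h, i, k}
Tree: B1–B2, B1–B3, B2–B4, B1–B5, B5–B6, B2–B7, B6–B8
The largest bag has 4 vertices, giving width 3; this decomposition certifies tw(G) ≤ 3. On the other hand G contains the 4-clique {b, e, j, k}. A clique must lie in a single bag of any decomposition, so no decomposition can have width below 3. Hence tw(G) = 3 exactly.

3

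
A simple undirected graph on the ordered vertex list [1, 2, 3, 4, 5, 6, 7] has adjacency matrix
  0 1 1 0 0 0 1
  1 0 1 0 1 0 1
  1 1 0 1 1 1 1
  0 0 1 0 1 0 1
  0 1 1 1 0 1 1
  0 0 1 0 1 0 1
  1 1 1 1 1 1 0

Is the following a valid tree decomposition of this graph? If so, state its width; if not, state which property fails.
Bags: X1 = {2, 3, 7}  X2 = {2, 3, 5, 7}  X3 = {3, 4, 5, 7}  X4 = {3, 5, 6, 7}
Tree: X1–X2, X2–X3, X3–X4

No — vertex 1 appears in no bag.

A tree decomposition must satisfy three properties: every vertex lies in some bag; for every edge, both endpoints lie together in some bag; and for every vertex, the bags containing it form a connected subtree. Here vertex 1 appears in no bag, so the decomposition is invalid.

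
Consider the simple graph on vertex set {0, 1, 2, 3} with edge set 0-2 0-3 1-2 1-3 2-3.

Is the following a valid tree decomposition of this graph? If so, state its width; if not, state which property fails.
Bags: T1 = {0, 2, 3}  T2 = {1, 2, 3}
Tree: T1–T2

Yes; width 2.

Checking the three conditions: (i) the bags cover all of {0, 1, 2, 3}; (ii) for each edge, some bag contains both endpoints; (iii) the bags containing any fixed vertex form a subtree. All hold, so the decomposition is valid with width 3 − 1 = 2.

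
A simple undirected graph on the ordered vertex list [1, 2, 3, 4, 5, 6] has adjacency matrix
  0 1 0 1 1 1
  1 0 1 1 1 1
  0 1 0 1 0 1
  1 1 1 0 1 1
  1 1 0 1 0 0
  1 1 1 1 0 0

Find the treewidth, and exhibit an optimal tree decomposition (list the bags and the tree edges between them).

Treewidth 3.
Bags: B1 = {1, 2, 4, 6}  B2 = {1, 2, 4, 5}  B3 = {2, 3, 4, 6}
Tree: B1–B2, B1–B3

The largest bag has 4 vertices, giving width 3; this decomposition certifies tw(G) ≤ 3. On the other hand G contains the 4-clique {1, 2, 4, 5}. A clique must lie in a single bag of any decomposition, so no decomposition can have width below 3. Hence tw(G) = 3 exactly.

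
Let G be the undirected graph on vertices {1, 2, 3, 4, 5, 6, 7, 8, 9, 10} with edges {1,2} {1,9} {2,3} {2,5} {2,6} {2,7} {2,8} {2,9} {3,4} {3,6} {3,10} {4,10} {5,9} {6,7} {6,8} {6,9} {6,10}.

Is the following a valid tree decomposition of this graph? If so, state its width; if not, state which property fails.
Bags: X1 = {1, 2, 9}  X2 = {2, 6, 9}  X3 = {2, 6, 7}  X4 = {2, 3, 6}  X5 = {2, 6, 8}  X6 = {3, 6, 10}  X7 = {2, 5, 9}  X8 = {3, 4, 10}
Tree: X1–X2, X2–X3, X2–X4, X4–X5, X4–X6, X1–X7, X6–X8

Yes; width 2.

Every vertex of G appears in some bag (union = {1, 2, 3, 4, 5, 6, 7, 8, 9, 10}); every edge is covered by a bag; and for each vertex v the set of bags containing v is connected in the bag tree. The decomposition is therefore valid. The largest bag has 3 vertices, so the width is 2.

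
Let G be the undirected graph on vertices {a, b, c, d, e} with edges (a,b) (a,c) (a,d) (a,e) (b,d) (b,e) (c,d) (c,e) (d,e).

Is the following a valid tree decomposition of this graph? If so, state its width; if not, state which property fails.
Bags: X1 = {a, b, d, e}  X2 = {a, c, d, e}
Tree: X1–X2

Yes; width 3.

Checking the three conditions: (i) the bags cover all of {a, b, c, d, e}; (ii) for each edge, some bag contains both endpoints; (iii) the bags containing any fixed vertex form a subtree. All hold, so the decomposition is valid with width 4 − 1 = 3.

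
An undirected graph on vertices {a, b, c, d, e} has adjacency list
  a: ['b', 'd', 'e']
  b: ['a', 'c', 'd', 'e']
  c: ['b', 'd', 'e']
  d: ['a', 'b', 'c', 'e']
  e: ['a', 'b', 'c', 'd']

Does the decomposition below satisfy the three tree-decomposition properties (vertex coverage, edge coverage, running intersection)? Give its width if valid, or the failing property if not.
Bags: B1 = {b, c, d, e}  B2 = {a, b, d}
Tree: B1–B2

A tree decomposition must satisfy three properties: every vertex lies in some bag; for every edge, both endpoints lie together in some bag; and for every vertex, the bags containing it form a connected subtree. Here edge (e,a) lies in no bag, so the decomposition is invalid.

No — edge (e,a) lies in no bag.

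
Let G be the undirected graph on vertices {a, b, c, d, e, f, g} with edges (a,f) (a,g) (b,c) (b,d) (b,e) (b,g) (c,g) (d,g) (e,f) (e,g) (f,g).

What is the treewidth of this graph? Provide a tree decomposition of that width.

Every bag has size at most 3, so the width is 3 − 1 = 2 and tw(G) ≤ 2. On the other hand G contains the 3-clique {a, f, g}. A clique must lie in a single bag of any decomposition, so no decomposition can have width below 2. Combining the bounds, tw(G) = 2.

Treewidth 2.
Bags: B1 = {a, f, g}  B2 = {e, f, g}  B3 = {b, e, g}  B4 = {b, d, g}  B5 = {b, c, g}
Tree: B1–B2, B2–B3, B3–B4, B4–B5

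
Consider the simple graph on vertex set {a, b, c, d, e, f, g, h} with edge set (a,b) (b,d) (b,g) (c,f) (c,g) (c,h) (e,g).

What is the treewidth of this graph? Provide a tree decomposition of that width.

Every bag has size at most 2, so the width is 2 − 1 = 1 and tw(G) ≤ 1. Since G has at least one edge (e.g. g–c), it is not an edgeless graph, so tw(G) ≥ 1. The upper and lower bounds meet at 1, so that is the treewidth.

Treewidth 1.
One such decomposition:
Bags: B1 = {c, g}  B2 = {e, g}  B3 = {b, g}  B4 = {a, b}  B5 = {c, f}  B6 = {b, d}  B7 = {c, h}
Tree: B1–B2, B1–B3, B3–B4, B1–B5, B3–B6, B1–B7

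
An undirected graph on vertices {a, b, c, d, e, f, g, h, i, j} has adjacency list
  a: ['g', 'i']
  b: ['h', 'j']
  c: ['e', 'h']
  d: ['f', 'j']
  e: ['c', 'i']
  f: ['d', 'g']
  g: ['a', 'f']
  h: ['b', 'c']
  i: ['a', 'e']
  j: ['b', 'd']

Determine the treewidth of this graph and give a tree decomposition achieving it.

Each bag holds 3 vertices, so the decomposition has width 2, which upper-bounds the treewidth. The edges i–e–c–h–b–j–d–f–g–a–i form a cycle, so G is not a tree and its treewidth is at least 2. The upper and lower bounds meet at 2, so that is the treewidth.

Treewidth 2.
One optimal decomposition is:
Bags: B1 = {c, e, i}  B2 = {c, h, i}  B3 = {b, h, i}  B4 = {b, i, j}  B5 = {d, i, j}  B6 = {d, f, i}  B7 = {f, g, i}  B8 = {a, g, i}
Tree: B1–B2, B2–B3, B3–B4, B4–B5, B5–B6, B6–B7, B7–B8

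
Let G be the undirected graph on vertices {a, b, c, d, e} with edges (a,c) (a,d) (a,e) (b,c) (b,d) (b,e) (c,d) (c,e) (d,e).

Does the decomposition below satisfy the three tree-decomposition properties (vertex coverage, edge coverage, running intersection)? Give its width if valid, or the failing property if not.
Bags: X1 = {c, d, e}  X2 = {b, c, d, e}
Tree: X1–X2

No — vertex a appears in no bag.

A tree decomposition must satisfy three properties: every vertex lies in some bag; for every edge, both endpoints lie together in some bag; and for every vertex, the bags containing it form a connected subtree. Here vertex a appears in no bag, so the decomposition is invalid.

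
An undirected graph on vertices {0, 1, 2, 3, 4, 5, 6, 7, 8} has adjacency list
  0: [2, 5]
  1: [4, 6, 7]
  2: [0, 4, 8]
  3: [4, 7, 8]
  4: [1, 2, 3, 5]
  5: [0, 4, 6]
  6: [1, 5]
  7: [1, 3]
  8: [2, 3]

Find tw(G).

3

A width-3 tree decomposition is:
Bags: B1 = {1, 3, 6, 7}  B2 = {1, 3, 4, 6}  B3 = {3, 4, 5, 6}  B4 = {3, 4, 5, 8}  B5 = {2, 4, 5, 8}  B6 = {0, 2, 5, 8}
Tree: B1–B2, B2–B3, B3–B4, B4–B5, B5–B6
Every bag has size at most 4, so the width is 4 − 1 = 3 and tw(G) ≤ 3. For the lower bound: the 4 vertex sets {1,6,7}, {3}, {4}, {0,2,5,8} are disjoint, each induces a connected subgraph, and every pair is joined by at least one edge of G. Contracting each set to a single vertex therefore yields K_{4} as a minor, and since treewidth is minor-monotone, tw(G) ≥ tw(K_{4}) = 3. Combining the bounds, tw(G) = 3.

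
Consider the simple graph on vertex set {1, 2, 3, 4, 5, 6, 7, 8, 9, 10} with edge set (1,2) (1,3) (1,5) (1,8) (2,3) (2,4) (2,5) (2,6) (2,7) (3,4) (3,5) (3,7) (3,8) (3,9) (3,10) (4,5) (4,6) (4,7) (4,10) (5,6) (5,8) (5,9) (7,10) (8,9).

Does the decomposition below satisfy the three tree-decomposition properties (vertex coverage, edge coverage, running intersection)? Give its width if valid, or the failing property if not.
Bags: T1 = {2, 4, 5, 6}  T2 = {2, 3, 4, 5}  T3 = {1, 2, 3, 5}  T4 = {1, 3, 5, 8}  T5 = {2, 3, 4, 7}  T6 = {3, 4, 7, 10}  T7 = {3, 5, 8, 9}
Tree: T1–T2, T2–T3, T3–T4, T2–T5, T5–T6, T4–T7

Yes; width 3.

Checking the three conditions: (i) the bags cover all of {1, 2, 3, 4, 5, 6, 7, 8, 9, 10}; (ii) for each edge, some bag contains both endpoints; (iii) the bags containing any fixed vertex form a subtree. All hold, so the decomposition is valid with width 4 − 1 = 3.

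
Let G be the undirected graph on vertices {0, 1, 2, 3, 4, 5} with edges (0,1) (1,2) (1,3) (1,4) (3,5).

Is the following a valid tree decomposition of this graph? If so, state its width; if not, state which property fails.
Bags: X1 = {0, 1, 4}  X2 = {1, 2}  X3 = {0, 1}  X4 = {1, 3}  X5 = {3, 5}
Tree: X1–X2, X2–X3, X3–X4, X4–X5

A tree decomposition must satisfy three properties: every vertex lies in some bag; for every edge, both endpoints lie together in some bag; and for every vertex, the bags containing it form a connected subtree. Here bags containing vertex 0 are not connected in the tree, so the decomposition is invalid.

No — bags containing vertex 0 are not connected in the tree.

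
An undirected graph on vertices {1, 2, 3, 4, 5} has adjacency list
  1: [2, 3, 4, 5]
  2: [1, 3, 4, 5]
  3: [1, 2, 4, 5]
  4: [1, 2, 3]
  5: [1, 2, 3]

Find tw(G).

A width-3 tree decomposition is:
Bags: B1 = {1, 2, 3, 4}  B2 = {1, 2, 3, 5}
Tree: B1–B2
The largest bag has 4 vertices, giving width 3; this decomposition certifies tw(G) ≤ 3. Conversely, {1, 2, 3, 4} is a clique of size 4, and the vertices of any clique must share a bag in every tree decomposition; so some bag has ≥ 4 vertices and tw(G) ≥ 3. Therefore the treewidth is 3.

3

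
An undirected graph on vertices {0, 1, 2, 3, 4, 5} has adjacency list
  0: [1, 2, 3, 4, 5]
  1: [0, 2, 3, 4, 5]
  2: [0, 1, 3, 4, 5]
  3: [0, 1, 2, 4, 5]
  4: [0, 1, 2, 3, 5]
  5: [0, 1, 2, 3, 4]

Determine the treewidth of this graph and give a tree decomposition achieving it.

Treewidth 5.
One such decomposition:
Bags: B1 = {0, 1, 2, 3, 4, 5}
Tree: (single bag)

With just one bag of size 6, the width is 6 − 1 = 5, so tw(G) ≤ 5. Conversely, {0, 1, 2, 3, 4, 5} is a clique of size 6, and the vertices of any clique must share a bag in every tree decomposition; so some bag has ≥ 6 vertices and tw(G) ≥ 5. Combining the bounds, tw(G) = 5.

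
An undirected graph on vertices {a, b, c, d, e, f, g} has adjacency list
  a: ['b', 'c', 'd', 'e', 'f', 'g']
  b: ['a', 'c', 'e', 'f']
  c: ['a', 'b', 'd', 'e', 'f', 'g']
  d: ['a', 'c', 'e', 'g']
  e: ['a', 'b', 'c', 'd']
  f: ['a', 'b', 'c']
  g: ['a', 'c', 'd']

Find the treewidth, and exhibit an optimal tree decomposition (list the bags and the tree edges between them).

Treewidth 3.
One optimal decomposition is:
Bags: B1 = {a, c, d, e}  B2 = {a, b, c, e}  B3 = {a, c, d, g}  B4 = {a, b, c, f}
Tree: B1–B2, B1–B3, B2–B4

Every bag has size at most 4, so the width is 4 − 1 = 3 and tw(G) ≤ 3. For the lower bound, the 4 vertices {a, c, d, g} are pairwise adjacent, and any tree decomposition puts a clique entirely inside one bag — forcing width ≥ 3. Therefore the treewidth is 3.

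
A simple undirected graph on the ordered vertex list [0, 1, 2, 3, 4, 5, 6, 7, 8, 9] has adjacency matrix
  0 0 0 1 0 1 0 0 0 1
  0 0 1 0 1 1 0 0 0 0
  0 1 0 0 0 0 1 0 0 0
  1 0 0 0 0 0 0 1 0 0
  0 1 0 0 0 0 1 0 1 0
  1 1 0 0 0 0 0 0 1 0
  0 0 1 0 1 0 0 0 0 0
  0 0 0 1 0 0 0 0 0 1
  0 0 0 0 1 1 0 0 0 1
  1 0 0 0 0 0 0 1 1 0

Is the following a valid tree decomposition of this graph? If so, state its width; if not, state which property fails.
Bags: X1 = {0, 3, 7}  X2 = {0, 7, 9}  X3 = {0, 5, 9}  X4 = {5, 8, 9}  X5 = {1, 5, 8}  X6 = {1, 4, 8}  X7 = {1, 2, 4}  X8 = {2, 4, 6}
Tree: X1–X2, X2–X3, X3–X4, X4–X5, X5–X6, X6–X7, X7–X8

Yes; width 2.

Checking the three conditions: (i) the bags cover all of {0, 1, 2, 3, 4, 5, 6, 7, 8, 9}; (ii) for each edge, some bag contains both endpoints; (iii) the bags containing any fixed vertex form a subtree. All hold, so the decomposition is valid with width 3 − 1 = 2.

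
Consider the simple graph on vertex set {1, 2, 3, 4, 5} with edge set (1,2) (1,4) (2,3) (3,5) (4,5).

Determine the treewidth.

A width-2 tree decomposition is:
Bags: B1 = {1, 2, 4}  B2 = {2, 3, 4}  B3 = {3, 4, 5}
Tree: B1–B2, B2–B3
Each bag holds 3 vertices, so the decomposition has width 2, which upper-bounds the treewidth. Since 4–1–2–3–5–4 is a cycle in G, G is not acyclic. Forests are exactly the graphs of treewidth ≤ 1, so tw(G) ≥ 2. Hence tw(G) = 2 exactly.

2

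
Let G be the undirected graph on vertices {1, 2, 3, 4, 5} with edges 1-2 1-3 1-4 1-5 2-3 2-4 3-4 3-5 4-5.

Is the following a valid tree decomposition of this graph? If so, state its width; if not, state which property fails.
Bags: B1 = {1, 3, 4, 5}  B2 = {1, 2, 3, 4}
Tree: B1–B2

Vertex coverage: the bags together contain {1, 2, 3, 4, 5}, the full vertex set. Edge coverage: each edge of G has both endpoints in at least one bag. Running intersection: for every vertex, the bags containing it form a connected subtree. All three properties hold, so this is a valid tree decomposition of width max|bag| − 1 = 3, and hence tw(G) ≤ 3.

Yes; width 3.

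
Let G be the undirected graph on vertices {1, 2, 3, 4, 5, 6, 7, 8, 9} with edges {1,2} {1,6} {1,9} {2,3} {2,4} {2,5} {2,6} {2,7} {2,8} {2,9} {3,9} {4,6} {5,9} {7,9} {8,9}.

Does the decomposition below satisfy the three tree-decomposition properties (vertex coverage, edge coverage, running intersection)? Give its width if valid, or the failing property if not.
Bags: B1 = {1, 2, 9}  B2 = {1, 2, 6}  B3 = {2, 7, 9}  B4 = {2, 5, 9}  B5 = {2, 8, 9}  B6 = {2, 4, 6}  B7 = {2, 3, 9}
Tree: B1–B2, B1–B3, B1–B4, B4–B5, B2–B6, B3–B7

Checking the three conditions: (i) the bags cover all of {1, 2, 3, 4, 5, 6, 7, 8, 9}; (ii) for each edge, some bag contains both endpoints; (iii) the bags containing any fixed vertex form a subtree. All hold, so the decomposition is valid with width 3 − 1 = 2.

Yes; width 2.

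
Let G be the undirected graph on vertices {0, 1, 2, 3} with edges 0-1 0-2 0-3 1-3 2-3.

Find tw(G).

2

A width-2 tree decomposition is:
Bags: B1 = {0, 2, 3}  B2 = {0, 1, 3}
Tree: B1–B2
Every bag has size at most 3, so the width is 3 − 1 = 2 and tw(G) ≤ 2. For the lower bound, the 3 vertices {0, 1, 3} are pairwise adjacent, and any tree decomposition puts a clique entirely inside one bag — forcing width ≥ 2. The upper and lower bounds meet at 2, so that is the treewidth.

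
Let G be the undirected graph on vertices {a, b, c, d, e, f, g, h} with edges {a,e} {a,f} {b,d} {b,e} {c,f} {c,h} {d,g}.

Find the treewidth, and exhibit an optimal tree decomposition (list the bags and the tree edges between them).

Every bag has size at most 2, so the width is 2 − 1 = 1 and tw(G) ≤ 1. Since G has at least one edge (e.g. g–d), it is not an edgeless graph, so tw(G) ≥ 1. Hence tw(G) = 1 exactly.

Treewidth 1.
One optimal decomposition is:
Bags: B1 = {d, g}  B2 = {b, d}  B3 = {b, e}  B4 = {a, e}  B5 = {a, f}  B6 = {c, f}  B7 = {c, h}
Tree: B1–B2, B2–B3, B3–B4, B4–B5, B5–B6, B6–B7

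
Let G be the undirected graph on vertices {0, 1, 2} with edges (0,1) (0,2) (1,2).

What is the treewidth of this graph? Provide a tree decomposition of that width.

A single bag containing all 3 vertices is trivially a valid decomposition of width 2. Conversely, {0, 1, 2} is a clique of size 3, and the vertices of any clique must share a bag in every tree decomposition; so some bag has ≥ 3 vertices and tw(G) ≥ 2. Therefore the treewidth is 2.

Treewidth 2.
Bags: B1 = {0, 1, 2}
Tree: (single bag)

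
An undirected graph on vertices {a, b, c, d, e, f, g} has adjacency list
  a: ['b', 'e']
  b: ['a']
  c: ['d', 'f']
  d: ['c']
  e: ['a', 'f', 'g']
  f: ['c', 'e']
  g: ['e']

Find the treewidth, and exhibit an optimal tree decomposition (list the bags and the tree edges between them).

Every bag has size at most 2, so the width is 2 − 1 = 1 and tw(G) ≤ 1. Since G has at least one edge (e.g. a–b), it is not an edgeless graph, so tw(G) ≥ 1. Therefore the treewidth is 1.

Treewidth 1.
One such decomposition:
Bags: B1 = {a, b}  B2 = {a, e}  B3 = {e, f}  B4 = {e, g}  B5 = {c, f}  B6 = {c, d}
Tree: B1–B2, B2–B3, B3–B4, B3–B5, B5–B6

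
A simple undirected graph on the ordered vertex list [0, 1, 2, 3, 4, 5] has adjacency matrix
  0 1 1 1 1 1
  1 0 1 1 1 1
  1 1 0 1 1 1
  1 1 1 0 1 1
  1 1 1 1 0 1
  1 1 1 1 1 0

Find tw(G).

5

A width-5 tree decomposition is:
Bags: B1 = {0, 1, 2, 3, 4, 5}
Tree: (single bag)
With just one bag of size 6, the width is 6 − 1 = 5, so tw(G) ≤ 5. On the other hand G contains the 6-clique {0, 1, 2, 3, 4, 5}. A clique must lie in a single bag of any decomposition, so no decomposition can have width below 5. Combining the bounds, tw(G) = 5.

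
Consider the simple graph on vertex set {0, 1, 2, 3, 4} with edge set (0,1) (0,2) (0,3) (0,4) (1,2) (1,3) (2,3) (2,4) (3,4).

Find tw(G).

A width-3 tree decomposition is:
Bags: B1 = {0, 1, 2, 3}  B2 = {0, 2, 3, 4}
Tree: B1–B2
Each bag holds 4 vertices, so the decomposition has width 3, which upper-bounds the treewidth. For the lower bound, the 4 vertices {0, 1, 2, 3} are pairwise adjacent, and any tree decomposition puts a clique entirely inside one bag — forcing width ≥ 3. Combining the bounds, tw(G) = 3.

3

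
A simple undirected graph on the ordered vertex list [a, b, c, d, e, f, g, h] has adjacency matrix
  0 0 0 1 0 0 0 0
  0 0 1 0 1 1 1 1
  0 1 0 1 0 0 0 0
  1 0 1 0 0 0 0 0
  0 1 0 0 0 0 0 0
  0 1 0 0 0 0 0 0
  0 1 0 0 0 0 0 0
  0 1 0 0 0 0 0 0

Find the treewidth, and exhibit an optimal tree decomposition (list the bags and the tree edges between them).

Treewidth 1.
One optimal decomposition is:
Bags: B1 = {b, c}  B2 = {b, h}  B3 = {b, f}  B4 = {c, d}  B5 = {b, g}  B6 = {a, d}  B7 = {b, e}
Tree: B1–B2, B1–B3, B1–B4, B3–B5, B4–B6, B3–B7

Each bag holds 2 vertices, so the decomposition has width 1, which upper-bounds the treewidth. Any graph with an edge has treewidth ≥ 1, and G has the edge b–c. The upper and lower bounds meet at 1, so that is the treewidth.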